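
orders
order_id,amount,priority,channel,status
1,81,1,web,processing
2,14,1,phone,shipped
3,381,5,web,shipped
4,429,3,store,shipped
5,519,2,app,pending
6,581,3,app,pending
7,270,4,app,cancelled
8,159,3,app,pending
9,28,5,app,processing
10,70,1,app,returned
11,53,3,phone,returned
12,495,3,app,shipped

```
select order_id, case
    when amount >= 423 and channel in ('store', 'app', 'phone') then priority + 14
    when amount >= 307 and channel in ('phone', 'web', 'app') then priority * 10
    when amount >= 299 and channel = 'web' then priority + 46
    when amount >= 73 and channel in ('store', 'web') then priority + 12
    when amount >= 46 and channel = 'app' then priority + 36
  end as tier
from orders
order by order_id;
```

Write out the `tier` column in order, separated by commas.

13, NULL, 50, 17, 16, 17, 40, 39, NULL, 37, NULL, 17

order_id=1: amount >= 73 and channel in ('store', 'web') → 13
order_id=2: (no match → NULL) → NULL
order_id=3: amount >= 307 and channel in ('phone', 'web', 'app') → 50
order_id=4: amount >= 423 and channel in ('store', 'app', 'phone') → 17
order_id=5: amount >= 423 and channel in ('store', 'app', 'phone') → 16
order_id=6: amount >= 423 and channel in ('store', 'app', 'phone') → 17
order_id=7: amount >= 46 and channel = 'app' → 40
order_id=8: amount >= 46 and channel = 'app' → 39
order_id=9: (no match → NULL) → NULL
order_id=10: amount >= 46 and channel = 'app' → 37
order_id=11: (no match → NULL) → NULL
order_id=12: amount >= 423 and channel in ('store', 'app', 'phone') → 17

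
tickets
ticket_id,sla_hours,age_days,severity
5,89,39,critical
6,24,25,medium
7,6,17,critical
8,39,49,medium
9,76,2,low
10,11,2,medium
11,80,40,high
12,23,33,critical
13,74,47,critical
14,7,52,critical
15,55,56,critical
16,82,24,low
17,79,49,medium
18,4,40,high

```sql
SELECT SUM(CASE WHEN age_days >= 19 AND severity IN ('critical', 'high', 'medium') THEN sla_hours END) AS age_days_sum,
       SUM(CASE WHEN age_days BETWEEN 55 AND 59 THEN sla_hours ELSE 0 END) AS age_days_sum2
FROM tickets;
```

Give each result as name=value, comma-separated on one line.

age_days_sum=474, age_days_sum2=55

[age_days_sum: age_days >= 19 AND severity IN ('critical', 'high', 'medium')]
ticket_id=5: ✓ → 89
ticket_id=6: ✓ → 24
ticket_id=7: ✗
ticket_id=8: ✓ → 39
ticket_id=9: ✗
ticket_id=10: ✗
ticket_id=11: ✓ → 80
ticket_id=12: ✓ → 23
ticket_id=13: ✓ → 74
ticket_id=14: ✓ → 7
ticket_id=15: ✓ → 55
ticket_id=16: ✗
ticket_id=17: ✓ → 79
ticket_id=18: ✓ → 4
age_days_sum = 89 + 24 + 39 + 80 + 23 + 74 + 7 + 55 + 79 + 4 = 474
—
[age_days_sum2: age_days BETWEEN 55 AND 59]
ticket_id=5: ✗
ticket_id=6: ✗
ticket_id=7: ✗
ticket_id=8: ✗
ticket_id=9: ✗
ticket_id=10: ✗
ticket_id=11: ✗
ticket_id=12: ✗
ticket_id=13: ✗
ticket_id=14: ✗
ticket_id=15: ✓ → 55
ticket_id=16: ✗
ticket_id=17: ✗
ticket_id=18: ✗
age_days_sum2 = 55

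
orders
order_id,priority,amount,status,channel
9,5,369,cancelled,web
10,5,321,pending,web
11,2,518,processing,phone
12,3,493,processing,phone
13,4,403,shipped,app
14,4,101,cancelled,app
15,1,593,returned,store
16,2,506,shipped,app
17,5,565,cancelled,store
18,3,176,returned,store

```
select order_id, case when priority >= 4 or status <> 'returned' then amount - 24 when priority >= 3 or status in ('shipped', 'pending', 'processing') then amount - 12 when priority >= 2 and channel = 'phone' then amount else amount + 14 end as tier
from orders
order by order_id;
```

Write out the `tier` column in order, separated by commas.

345, 297, 494, 469, 379, 77, 607, 482, 541, 164

order_id=9: priority >= 4 or status <> 'returned' → 345
order_id=10: priority >= 4 or status <> 'returned' → 297
order_id=11: priority >= 4 or status <> 'returned' → 494
order_id=12: priority >= 4 or status <> 'returned' → 469
order_id=13: priority >= 4 or status <> 'returned' → 379
order_id=14: priority >= 4 or status <> 'returned' → 77
order_id=15: ELSE → 607
order_id=16: priority >= 4 or status <> 'returned' → 482
order_id=17: priority >= 4 or status <> 'returned' → 541
order_id=18: priority >= 3 or status in ('shipped', 'pending', 'processing') → 164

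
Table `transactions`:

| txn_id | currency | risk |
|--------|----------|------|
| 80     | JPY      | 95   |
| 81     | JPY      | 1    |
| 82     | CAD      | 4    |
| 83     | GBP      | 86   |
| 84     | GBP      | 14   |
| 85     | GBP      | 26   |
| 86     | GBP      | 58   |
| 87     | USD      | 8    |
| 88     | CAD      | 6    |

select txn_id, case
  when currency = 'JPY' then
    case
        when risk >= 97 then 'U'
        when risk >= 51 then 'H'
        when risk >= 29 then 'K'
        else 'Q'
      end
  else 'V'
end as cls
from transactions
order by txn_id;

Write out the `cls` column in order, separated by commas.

H, Q, V, V, V, V, V, V, V

txn_id=80: currency='JPY' → inner[risk >= 51] → H
txn_id=81: currency='JPY' → inner[ELSE] → Q
txn_id=82: currency='CAD' → outer ELSE → V
txn_id=83: currency='GBP' → outer ELSE → V
txn_id=84: currency='GBP' → outer ELSE → V
txn_id=85: currency='GBP' → outer ELSE → V
txn_id=86: currency='GBP' → outer ELSE → V
txn_id=87: currency='USD' → outer ELSE → V
txn_id=88: currency='CAD' → outer ELSE → V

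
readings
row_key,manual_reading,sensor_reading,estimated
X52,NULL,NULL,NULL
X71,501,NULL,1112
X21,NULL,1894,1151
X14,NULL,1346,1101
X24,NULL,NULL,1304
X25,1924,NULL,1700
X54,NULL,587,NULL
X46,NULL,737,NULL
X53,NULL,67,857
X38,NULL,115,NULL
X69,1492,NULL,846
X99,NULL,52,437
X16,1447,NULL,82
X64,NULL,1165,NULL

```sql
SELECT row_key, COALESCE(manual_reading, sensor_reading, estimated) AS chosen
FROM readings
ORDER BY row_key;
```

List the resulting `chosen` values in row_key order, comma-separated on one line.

1346, 1447, 1894, 1304, 1924, 115, 737, NULL, 67, 587, 1165, 1492, 501, 52

row_key=X14: manual_reading=NULL, sensor_reading=1346 → 1346
row_key=X16: manual_reading=1447 → 1447
row_key=X21: manual_reading=NULL, sensor_reading=1894 → 1894
row_key=X24: manual_reading=NULL, sensor_reading=NULL, estimated=1304 → 1304
row_key=X25: manual_reading=1924 → 1924
row_key=X38: manual_reading=NULL, sensor_reading=115 → 115
row_key=X46: manual_reading=NULL, sensor_reading=737 → 737
row_key=X52: manual_reading=NULL, sensor_reading=NULL, estimated=NULL (all NULL) → NULL
row_key=X53: manual_reading=NULL, sensor_reading=67 → 67
row_key=X54: manual_reading=NULL, sensor_reading=587 → 587
row_key=X64: manual_reading=NULL, sensor_reading=1165 → 1165
row_key=X69: manual_reading=1492 → 1492
row_key=X71: manual_reading=501 → 501
row_key=X99: manual_reading=NULL, sensor_reading=52 → 52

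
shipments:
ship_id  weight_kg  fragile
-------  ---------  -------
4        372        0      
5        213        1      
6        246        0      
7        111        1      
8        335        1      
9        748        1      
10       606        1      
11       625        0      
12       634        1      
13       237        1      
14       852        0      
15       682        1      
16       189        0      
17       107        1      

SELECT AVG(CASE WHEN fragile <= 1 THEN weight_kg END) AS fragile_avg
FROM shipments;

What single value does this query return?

425.5

ship_id=4: ✓ → 372
ship_id=5: ✓ → 213
ship_id=6: ✓ → 246
ship_id=7: ✓ → 111
ship_id=8: ✓ → 335
ship_id=9: ✓ → 748
ship_id=10: ✓ → 606
ship_id=11: ✓ → 625
ship_id=12: ✓ → 634
ship_id=13: ✓ → 237
ship_id=14: ✓ → 852
ship_id=15: ✓ → 682
ship_id=16: ✓ → 189
ship_id=17: ✓ → 107
fragile_avg = (372 + 213 + 246 + 111 + 335 + 748 + 606 + 625 + 634 + 237 + 852 + 682 + 189 + 107) / 14 = 425.5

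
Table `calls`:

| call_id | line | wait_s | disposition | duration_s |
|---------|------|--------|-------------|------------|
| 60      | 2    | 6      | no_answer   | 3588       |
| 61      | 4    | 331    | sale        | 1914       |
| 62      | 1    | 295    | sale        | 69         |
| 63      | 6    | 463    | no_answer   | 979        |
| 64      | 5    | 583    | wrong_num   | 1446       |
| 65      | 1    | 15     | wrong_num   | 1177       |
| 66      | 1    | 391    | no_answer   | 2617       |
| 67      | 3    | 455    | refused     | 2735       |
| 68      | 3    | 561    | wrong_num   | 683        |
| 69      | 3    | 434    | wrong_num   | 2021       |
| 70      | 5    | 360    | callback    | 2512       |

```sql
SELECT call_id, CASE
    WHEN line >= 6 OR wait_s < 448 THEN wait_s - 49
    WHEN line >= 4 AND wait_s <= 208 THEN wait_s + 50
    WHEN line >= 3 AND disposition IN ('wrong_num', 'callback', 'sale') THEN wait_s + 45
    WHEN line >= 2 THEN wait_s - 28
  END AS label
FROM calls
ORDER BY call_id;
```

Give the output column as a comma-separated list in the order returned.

-43, 282, 246, 414, 628, -34, 342, 427, 606, 385, 311

call_id=60: line >= 6 OR wait_s < 448 → -43
call_id=61: line >= 6 OR wait_s < 448 → 282
call_id=62: line >= 6 OR wait_s < 448 → 246
call_id=63: line >= 6 OR wait_s < 448 → 414
call_id=64: line >= 3 AND disposition IN ('wrong_num', 'callback', 'sale') → 628
call_id=65: line >= 6 OR wait_s < 448 → -34
call_id=66: line >= 6 OR wait_s < 448 → 342
call_id=67: line >= 2 → 427
call_id=68: line >= 3 AND disposition IN ('wrong_num', 'callback', 'sale') → 606
call_id=69: line >= 6 OR wait_s < 448 → 385
call_id=70: line >= 6 OR wait_s < 448 → 311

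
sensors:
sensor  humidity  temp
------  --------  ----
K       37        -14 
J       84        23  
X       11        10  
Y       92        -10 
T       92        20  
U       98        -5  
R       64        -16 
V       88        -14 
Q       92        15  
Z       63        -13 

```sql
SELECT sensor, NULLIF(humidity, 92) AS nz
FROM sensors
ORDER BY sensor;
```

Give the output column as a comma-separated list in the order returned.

sensor=J: humidity=84 vs 92: differ → 84
sensor=K: humidity=37 vs 92: differ → 37
sensor=Q: humidity=92 vs 92: equal → NULL
sensor=R: humidity=64 vs 92: differ → 64
sensor=T: humidity=92 vs 92: equal → NULL
sensor=U: humidity=98 vs 92: differ → 98
sensor=V: humidity=88 vs 92: differ → 88
sensor=X: humidity=11 vs 92: differ → 11
sensor=Y: humidity=92 vs 92: equal → NULL
sensor=Z: humidity=63 vs 92: differ → 63

84, 37, NULL, 64, NULL, 98, 88, 11, NULL, 63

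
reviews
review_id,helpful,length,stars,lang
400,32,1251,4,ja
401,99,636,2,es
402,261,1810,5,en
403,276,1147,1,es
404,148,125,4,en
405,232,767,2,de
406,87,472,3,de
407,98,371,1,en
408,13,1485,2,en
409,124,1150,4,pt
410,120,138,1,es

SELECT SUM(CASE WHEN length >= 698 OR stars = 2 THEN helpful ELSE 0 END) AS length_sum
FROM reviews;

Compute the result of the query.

review_id=400: ✓ → 32
review_id=401: ✓ → 99
review_id=402: ✓ → 261
review_id=403: ✓ → 276
review_id=404: ✗
review_id=405: ✓ → 232
review_id=406: ✗
review_id=407: ✗
review_id=408: ✓ → 13
review_id=409: ✓ → 124
review_id=410: ✗
length_sum = 32 + 99 + 261 + 276 + 232 + 13 + 124 = 1037

1037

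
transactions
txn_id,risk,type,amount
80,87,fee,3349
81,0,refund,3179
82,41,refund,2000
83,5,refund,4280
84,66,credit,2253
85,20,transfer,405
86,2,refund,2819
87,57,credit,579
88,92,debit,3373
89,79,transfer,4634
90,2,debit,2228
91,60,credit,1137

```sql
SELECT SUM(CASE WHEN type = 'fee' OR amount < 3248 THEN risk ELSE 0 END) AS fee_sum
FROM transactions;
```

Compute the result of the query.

335

txn_id=80: ✓ → 87
txn_id=81: ✓ → 0
txn_id=82: ✓ → 41
txn_id=83: ✗
txn_id=84: ✓ → 66
txn_id=85: ✓ → 20
txn_id=86: ✓ → 2
txn_id=87: ✓ → 57
txn_id=88: ✗
txn_id=89: ✗
txn_id=90: ✓ → 2
txn_id=91: ✓ → 60
fee_sum = 87 + 41 + 66 + 20 + 2 + 57 + 2 + 60 = 335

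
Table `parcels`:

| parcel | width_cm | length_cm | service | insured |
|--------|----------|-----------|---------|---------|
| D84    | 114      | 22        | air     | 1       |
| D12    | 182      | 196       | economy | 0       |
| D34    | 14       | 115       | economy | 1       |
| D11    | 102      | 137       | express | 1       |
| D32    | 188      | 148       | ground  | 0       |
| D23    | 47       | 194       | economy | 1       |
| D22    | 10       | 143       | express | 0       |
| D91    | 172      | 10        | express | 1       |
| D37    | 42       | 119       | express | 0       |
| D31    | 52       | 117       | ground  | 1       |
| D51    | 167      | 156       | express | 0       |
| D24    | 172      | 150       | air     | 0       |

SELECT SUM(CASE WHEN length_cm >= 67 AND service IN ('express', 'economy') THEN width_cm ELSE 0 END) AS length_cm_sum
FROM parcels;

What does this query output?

564

parcel=D84: ✗
parcel=D12: ✓ → 182
parcel=D34: ✓ → 14
parcel=D11: ✓ → 102
parcel=D32: ✗
parcel=D23: ✓ → 47
parcel=D22: ✓ → 10
parcel=D91: ✗
parcel=D37: ✓ → 42
parcel=D31: ✗
parcel=D51: ✓ → 167
parcel=D24: ✗
length_cm_sum = 182 + 14 + 102 + 47 + 10 + 42 + 167 = 564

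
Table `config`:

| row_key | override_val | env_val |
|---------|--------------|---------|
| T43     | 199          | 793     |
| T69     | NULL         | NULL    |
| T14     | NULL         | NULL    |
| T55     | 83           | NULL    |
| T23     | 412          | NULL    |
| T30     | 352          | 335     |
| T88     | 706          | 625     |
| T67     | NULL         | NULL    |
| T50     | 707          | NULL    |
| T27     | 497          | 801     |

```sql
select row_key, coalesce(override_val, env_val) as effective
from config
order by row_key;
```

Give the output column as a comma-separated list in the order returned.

row_key=T14: override_val=NULL, env_val=NULL (all NULL) → NULL
row_key=T23: override_val=412 → 412
row_key=T27: override_val=497 → 497
row_key=T30: override_val=352 → 352
row_key=T43: override_val=199 → 199
row_key=T50: override_val=707 → 707
row_key=T55: override_val=83 → 83
row_key=T67: override_val=NULL, env_val=NULL (all NULL) → NULL
row_key=T69: override_val=NULL, env_val=NULL (all NULL) → NULL
row_key=T88: override_val=706 → 706

NULL, 412, 497, 352, 199, 707, 83, NULL, NULL, 706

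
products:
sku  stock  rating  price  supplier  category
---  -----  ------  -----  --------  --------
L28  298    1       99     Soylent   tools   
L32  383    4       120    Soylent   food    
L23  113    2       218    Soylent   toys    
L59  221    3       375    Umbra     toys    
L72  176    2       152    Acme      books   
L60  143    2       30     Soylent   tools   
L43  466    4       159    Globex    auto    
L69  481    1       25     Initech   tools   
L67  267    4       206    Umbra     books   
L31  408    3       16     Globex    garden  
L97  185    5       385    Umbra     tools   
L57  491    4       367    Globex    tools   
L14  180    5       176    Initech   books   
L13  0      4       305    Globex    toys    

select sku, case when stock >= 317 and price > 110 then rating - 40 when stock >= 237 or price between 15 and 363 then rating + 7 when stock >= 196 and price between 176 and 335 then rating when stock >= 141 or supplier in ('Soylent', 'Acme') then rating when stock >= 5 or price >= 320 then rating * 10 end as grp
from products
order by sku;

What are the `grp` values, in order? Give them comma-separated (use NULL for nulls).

sku=L13: stock >= 237 or price between 15 and 363 → 11
sku=L14: stock >= 237 or price between 15 and 363 → 12
sku=L23: stock >= 237 or price between 15 and 363 → 9
sku=L28: stock >= 237 or price between 15 and 363 → 8
sku=L31: stock >= 237 or price between 15 and 363 → 10
sku=L32: stock >= 317 and price > 110 → -36
sku=L43: stock >= 317 and price > 110 → -36
sku=L57: stock >= 317 and price > 110 → -36
sku=L59: stock >= 141 or supplier in ('Soylent', 'Acme') → 3
sku=L60: stock >= 237 or price between 15 and 363 → 9
sku=L67: stock >= 237 or price between 15 and 363 → 11
sku=L69: stock >= 237 or price between 15 and 363 → 8
sku=L72: stock >= 237 or price between 15 and 363 → 9
sku=L97: stock >= 141 or supplier in ('Soylent', 'Acme') → 5

11, 12, 9, 8, 10, -36, -36, -36, 3, 9, 11, 8, 9, 5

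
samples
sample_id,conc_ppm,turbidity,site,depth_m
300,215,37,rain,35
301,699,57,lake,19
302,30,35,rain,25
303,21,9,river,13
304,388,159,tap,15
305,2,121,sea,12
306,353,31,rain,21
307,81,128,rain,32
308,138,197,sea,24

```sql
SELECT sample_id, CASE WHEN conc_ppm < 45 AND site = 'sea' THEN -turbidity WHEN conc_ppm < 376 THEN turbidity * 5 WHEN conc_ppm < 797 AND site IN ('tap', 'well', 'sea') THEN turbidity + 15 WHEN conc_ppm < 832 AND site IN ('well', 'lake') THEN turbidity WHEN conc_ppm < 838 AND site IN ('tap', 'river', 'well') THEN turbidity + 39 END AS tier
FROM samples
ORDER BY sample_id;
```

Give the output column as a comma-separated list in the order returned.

sample_id=300: conc_ppm < 376 → 185
sample_id=301: conc_ppm < 832 AND site IN ('well', 'lake') → 57
sample_id=302: conc_ppm < 376 → 175
sample_id=303: conc_ppm < 376 → 45
sample_id=304: conc_ppm < 797 AND site IN ('tap', 'well', 'sea') → 174
sample_id=305: conc_ppm < 45 AND site = 'sea' → -121
sample_id=306: conc_ppm < 376 → 155
sample_id=307: conc_ppm < 376 → 640
sample_id=308: conc_ppm < 376 → 985

185, 57, 175, 45, 174, -121, 155, 640, 985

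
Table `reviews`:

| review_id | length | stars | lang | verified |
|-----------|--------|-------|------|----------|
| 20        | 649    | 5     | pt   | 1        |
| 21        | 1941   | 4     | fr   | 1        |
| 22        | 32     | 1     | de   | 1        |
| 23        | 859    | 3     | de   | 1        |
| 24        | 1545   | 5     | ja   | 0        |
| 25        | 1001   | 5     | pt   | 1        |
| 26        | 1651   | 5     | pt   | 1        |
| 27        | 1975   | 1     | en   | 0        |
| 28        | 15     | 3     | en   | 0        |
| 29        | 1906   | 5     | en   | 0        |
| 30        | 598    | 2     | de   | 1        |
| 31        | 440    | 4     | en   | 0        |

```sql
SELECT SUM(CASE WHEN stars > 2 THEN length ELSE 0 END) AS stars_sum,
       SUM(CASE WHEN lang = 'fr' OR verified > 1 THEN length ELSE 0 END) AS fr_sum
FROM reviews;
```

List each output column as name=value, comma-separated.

[stars_sum: stars > 2]
review_id=20: ✓ → 649
review_id=21: ✓ → 1941
review_id=22: ✗
review_id=23: ✓ → 859
review_id=24: ✓ → 1545
review_id=25: ✓ → 1001
review_id=26: ✓ → 1651
review_id=27: ✗
review_id=28: ✓ → 15
review_id=29: ✓ → 1906
review_id=30: ✗
review_id=31: ✓ → 440
stars_sum = 649 + 1941 + 859 + 1545 + 1001 + 1651 + 15 + 1906 + 440 = 10007
—
[fr_sum: lang = 'fr' OR verified > 1]
review_id=20: ✗
review_id=21: ✓ → 1941
review_id=22: ✗
review_id=23: ✗
review_id=24: ✗
review_id=25: ✗
review_id=26: ✗
review_id=27: ✗
review_id=28: ✗
review_id=29: ✗
review_id=30: ✗
review_id=31: ✗
fr_sum = 1941

stars_sum=10007, fr_sum=1941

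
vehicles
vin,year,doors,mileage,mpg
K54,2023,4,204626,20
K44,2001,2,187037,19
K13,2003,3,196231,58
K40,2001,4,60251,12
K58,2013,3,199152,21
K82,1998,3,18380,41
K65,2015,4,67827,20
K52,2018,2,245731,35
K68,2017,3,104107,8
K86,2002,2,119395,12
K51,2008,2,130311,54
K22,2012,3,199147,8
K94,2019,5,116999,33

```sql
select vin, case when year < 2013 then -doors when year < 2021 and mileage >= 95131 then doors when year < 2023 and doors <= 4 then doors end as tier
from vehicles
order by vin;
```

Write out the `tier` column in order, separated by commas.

-3, -3, -4, -2, -2, 2, NULL, 3, 4, 3, -3, -2, 5

vin=K13: year < 2013 → -3
vin=K22: year < 2013 → -3
vin=K40: year < 2013 → -4
vin=K44: year < 2013 → -2
vin=K51: year < 2013 → -2
vin=K52: year < 2021 and mileage >= 95131 → 2
vin=K54: (no match → NULL) → NULL
vin=K58: year < 2021 and mileage >= 95131 → 3
vin=K65: year < 2023 and doors <= 4 → 4
vin=K68: year < 2021 and mileage >= 95131 → 3
vin=K82: year < 2013 → -3
vin=K86: year < 2013 → -2
vin=K94: year < 2021 and mileage >= 95131 → 5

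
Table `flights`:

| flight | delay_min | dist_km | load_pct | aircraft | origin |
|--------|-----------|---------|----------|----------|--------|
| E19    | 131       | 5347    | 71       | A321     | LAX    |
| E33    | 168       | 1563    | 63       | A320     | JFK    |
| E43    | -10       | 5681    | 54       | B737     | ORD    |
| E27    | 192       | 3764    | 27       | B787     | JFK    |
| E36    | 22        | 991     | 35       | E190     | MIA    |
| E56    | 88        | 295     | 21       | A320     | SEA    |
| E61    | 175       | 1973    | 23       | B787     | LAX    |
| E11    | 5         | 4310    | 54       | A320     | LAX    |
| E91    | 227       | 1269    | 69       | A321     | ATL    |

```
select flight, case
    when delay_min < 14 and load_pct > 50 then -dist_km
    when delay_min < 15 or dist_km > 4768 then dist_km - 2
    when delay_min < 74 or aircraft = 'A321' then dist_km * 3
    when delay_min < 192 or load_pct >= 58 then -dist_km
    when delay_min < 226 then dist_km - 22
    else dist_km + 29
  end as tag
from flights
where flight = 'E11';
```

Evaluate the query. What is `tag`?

flight = E11: delay_min=5, dist_km=4310, load_pct=54, aircraft=A320, origin=LAX.
delay_min < 14 and load_pct > 50 → true → -4310

-4310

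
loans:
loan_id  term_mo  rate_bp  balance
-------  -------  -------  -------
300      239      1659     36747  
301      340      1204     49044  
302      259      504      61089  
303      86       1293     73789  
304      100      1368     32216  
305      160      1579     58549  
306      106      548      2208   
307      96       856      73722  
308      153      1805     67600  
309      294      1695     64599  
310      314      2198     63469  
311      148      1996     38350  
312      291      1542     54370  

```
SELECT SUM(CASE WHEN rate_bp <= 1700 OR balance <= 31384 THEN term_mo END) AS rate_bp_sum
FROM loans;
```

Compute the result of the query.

loan_id=300: ✓ → 239
loan_id=301: ✓ → 340
loan_id=302: ✓ → 259
loan_id=303: ✓ → 86
loan_id=304: ✓ → 100
loan_id=305: ✓ → 160
loan_id=306: ✓ → 106
loan_id=307: ✓ → 96
loan_id=308: ✗
loan_id=309: ✓ → 294
loan_id=310: ✗
loan_id=311: ✗
loan_id=312: ✓ → 291
rate_bp_sum = 239 + 340 + 259 + 86 + 100 + 160 + 106 + 96 + 294 + 291 = 1971

1971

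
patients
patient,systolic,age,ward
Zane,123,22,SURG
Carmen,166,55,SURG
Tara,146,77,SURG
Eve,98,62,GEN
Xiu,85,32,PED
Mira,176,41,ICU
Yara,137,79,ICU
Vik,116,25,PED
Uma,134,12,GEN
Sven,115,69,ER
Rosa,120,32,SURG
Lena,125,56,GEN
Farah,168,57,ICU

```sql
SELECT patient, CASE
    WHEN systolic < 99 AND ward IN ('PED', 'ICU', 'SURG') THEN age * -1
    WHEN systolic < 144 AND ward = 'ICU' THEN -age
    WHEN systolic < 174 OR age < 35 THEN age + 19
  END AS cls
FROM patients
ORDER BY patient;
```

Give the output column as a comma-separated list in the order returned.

74, 81, 76, 75, NULL, 51, 88, 96, 31, 44, -32, -79, 41

patient=Carmen: systolic < 174 OR age < 35 → 74
patient=Eve: systolic < 174 OR age < 35 → 81
patient=Farah: systolic < 174 OR age < 35 → 76
patient=Lena: systolic < 174 OR age < 35 → 75
patient=Mira: (no match → NULL) → NULL
patient=Rosa: systolic < 174 OR age < 35 → 51
patient=Sven: systolic < 174 OR age < 35 → 88
patient=Tara: systolic < 174 OR age < 35 → 96
patient=Uma: systolic < 174 OR age < 35 → 31
patient=Vik: systolic < 174 OR age < 35 → 44
patient=Xiu: systolic < 99 AND ward IN ('PED', 'ICU', 'SURG') → -32
patient=Yara: systolic < 144 AND ward = 'ICU' → -79
patient=Zane: systolic < 174 OR age < 35 → 41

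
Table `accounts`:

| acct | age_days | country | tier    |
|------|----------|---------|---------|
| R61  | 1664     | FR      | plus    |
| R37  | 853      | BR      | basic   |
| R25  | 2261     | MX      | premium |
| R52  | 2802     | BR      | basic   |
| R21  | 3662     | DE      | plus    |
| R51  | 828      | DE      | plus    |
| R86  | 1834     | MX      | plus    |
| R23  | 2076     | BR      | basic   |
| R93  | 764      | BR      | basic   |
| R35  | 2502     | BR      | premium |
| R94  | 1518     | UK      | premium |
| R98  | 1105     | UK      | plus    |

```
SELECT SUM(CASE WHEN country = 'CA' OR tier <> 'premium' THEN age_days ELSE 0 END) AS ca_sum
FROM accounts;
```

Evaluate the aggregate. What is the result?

15588

acct=R61: ✓ → 1664
acct=R37: ✓ → 853
acct=R25: ✗
acct=R52: ✓ → 2802
acct=R21: ✓ → 3662
acct=R51: ✓ → 828
acct=R86: ✓ → 1834
acct=R23: ✓ → 2076
acct=R93: ✓ → 764
acct=R35: ✗
acct=R94: ✗
acct=R98: ✓ → 1105
ca_sum = 1664 + 853 + 2802 + 3662 + 828 + 1834 + 2076 + 764 + 1105 = 15588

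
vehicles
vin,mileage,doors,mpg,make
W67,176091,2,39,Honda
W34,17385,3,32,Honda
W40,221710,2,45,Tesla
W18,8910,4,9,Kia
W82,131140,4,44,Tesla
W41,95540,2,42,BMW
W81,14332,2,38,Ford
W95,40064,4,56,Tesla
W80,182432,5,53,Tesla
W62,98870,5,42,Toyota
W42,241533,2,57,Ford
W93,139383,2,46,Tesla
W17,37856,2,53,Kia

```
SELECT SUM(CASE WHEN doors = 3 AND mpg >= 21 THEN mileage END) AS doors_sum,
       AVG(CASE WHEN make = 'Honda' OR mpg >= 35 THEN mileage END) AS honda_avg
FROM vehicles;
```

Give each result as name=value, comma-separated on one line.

[doors_sum: doors = 3 AND mpg >= 21]
vin=W67: ✗
vin=W34: ✓ → 17385
vin=W40: ✗
vin=W18: ✗
vin=W82: ✗
vin=W41: ✗
vin=W81: ✗
vin=W95: ✗
vin=W80: ✗
vin=W62: ✗
vin=W42: ✗
vin=W93: ✗
vin=W17: ✗
doors_sum = 17385
—
[honda_avg: make = 'Honda' OR mpg >= 35]
vin=W67: ✓ → 176091
vin=W34: ✓ → 17385
vin=W40: ✓ → 221710
vin=W18: ✗
vin=W82: ✓ → 131140
vin=W41: ✓ → 95540
vin=W81: ✓ → 14332
vin=W95: ✓ → 40064
vin=W80: ✓ → 182432
vin=W62: ✓ → 98870
vin=W42: ✓ → 241533
vin=W93: ✓ → 139383
vin=W17: ✓ → 37856
honda_avg = (176091 + 17385 + 221710 + 131140 + 95540 + 14332 + 40064 + 182432 + 98870 + 241533 + 139383 + 37856) / 12 = 116361.3333333333

doors_sum=17385, honda_avg=116361.3333333333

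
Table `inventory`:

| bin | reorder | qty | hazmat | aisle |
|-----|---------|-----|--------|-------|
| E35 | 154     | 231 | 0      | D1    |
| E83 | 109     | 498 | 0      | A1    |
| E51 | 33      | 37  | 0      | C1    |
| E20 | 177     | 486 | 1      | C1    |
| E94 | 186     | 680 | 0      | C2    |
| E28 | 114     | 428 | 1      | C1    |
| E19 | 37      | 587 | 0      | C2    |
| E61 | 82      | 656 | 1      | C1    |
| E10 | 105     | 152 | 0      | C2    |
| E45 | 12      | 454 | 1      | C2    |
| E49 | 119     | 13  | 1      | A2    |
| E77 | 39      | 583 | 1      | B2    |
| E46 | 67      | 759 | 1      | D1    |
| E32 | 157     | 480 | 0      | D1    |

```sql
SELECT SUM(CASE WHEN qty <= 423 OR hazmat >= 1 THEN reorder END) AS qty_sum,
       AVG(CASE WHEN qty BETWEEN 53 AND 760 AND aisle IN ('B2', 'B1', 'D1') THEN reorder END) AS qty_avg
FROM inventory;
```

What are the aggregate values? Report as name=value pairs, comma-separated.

[qty_sum: qty <= 423 OR hazmat >= 1]
bin=E35: ✓ → 154
bin=E83: ✗
bin=E51: ✓ → 33
bin=E20: ✓ → 177
bin=E94: ✗
bin=E28: ✓ → 114
bin=E19: ✗
bin=E61: ✓ → 82
bin=E10: ✓ → 105
bin=E45: ✓ → 12
bin=E49: ✓ → 119
bin=E77: ✓ → 39
bin=E46: ✓ → 67
bin=E32: ✗
qty_sum = 154 + 33 + 177 + 114 + 82 + 105 + 12 + 119 + 39 + 67 = 902
—
[qty_avg: qty BETWEEN 53 AND 760 AND aisle IN ('B2', 'B1', 'D1')]
bin=E35: ✓ → 154
bin=E83: ✗
bin=E51: ✗
bin=E20: ✗
bin=E94: ✗
bin=E28: ✗
bin=E19: ✗
bin=E61: ✗
bin=E10: ✗
bin=E45: ✗
bin=E49: ✗
bin=E77: ✓ → 39
bin=E46: ✓ → 67
bin=E32: ✓ → 157
qty_avg = (154 + 39 + 67 + 157) / 4 = 104.25

qty_sum=902, qty_avg=104.25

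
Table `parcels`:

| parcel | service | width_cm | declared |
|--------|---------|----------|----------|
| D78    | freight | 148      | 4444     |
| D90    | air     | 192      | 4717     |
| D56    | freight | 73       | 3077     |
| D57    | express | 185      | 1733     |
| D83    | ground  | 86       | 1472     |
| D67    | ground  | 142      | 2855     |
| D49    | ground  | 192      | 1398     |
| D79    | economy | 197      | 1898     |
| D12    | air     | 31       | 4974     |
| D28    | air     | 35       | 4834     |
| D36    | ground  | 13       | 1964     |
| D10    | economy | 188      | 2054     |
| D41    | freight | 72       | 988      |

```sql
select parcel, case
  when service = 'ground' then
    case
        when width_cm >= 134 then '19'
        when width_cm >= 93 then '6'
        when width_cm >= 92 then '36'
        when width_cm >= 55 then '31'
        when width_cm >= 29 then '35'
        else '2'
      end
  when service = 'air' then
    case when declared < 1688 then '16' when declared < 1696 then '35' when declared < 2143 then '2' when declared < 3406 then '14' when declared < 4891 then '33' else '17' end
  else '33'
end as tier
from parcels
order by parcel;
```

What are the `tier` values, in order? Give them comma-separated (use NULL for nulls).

33, 17, 33, 2, 33, 19, 33, 33, 19, 33, 33, 31, 33

parcel=D10: service='economy' → outer ELSE → 33
parcel=D12: service='air' → inner[ELSE] → 17
parcel=D28: service='air' → inner[declared < 4891] → 33
parcel=D36: service='ground' → inner[ELSE] → 2
parcel=D41: service='freight' → outer ELSE → 33
parcel=D49: service='ground' → inner[width_cm >= 134] → 19
parcel=D56: service='freight' → outer ELSE → 33
parcel=D57: service='express' → outer ELSE → 33
parcel=D67: service='ground' → inner[width_cm >= 134] → 19
parcel=D78: service='freight' → outer ELSE → 33
parcel=D79: service='economy' → outer ELSE → 33
parcel=D83: service='ground' → inner[width_cm >= 55] → 31
parcel=D90: service='air' → inner[declared < 4891] → 33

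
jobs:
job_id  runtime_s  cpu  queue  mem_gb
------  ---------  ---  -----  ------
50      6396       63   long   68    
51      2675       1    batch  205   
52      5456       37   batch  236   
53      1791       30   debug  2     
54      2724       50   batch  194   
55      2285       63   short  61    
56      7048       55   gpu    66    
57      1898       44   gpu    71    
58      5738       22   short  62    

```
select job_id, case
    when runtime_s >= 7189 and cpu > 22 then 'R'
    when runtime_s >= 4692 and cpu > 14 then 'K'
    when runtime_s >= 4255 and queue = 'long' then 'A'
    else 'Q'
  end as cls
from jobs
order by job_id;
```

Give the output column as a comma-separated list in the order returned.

K, Q, K, Q, Q, Q, K, Q, K

job_id=50: runtime_s >= 4692 and cpu > 14 → K
job_id=51: ELSE → Q
job_id=52: runtime_s >= 4692 and cpu > 14 → K
job_id=53: ELSE → Q
job_id=54: ELSE → Q
job_id=55: ELSE → Q
job_id=56: runtime_s >= 4692 and cpu > 14 → K
job_id=57: ELSE → Q
job_id=58: runtime_s >= 4692 and cpu > 14 → K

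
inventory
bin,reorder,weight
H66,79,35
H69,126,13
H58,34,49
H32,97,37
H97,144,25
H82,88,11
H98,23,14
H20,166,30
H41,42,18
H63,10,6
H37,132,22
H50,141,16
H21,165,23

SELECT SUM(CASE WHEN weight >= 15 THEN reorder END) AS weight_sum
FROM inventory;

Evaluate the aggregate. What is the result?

bin=H66: ✓ → 79
bin=H69: ✗
bin=H58: ✓ → 34
bin=H32: ✓ → 97
bin=H97: ✓ → 144
bin=H82: ✗
bin=H98: ✗
bin=H20: ✓ → 166
bin=H41: ✓ → 42
bin=H63: ✗
bin=H37: ✓ → 132
bin=H50: ✓ → 141
bin=H21: ✓ → 165
weight_sum = 79 + 34 + 97 + 144 + 166 + 42 + 132 + 141 + 165 = 1000

1000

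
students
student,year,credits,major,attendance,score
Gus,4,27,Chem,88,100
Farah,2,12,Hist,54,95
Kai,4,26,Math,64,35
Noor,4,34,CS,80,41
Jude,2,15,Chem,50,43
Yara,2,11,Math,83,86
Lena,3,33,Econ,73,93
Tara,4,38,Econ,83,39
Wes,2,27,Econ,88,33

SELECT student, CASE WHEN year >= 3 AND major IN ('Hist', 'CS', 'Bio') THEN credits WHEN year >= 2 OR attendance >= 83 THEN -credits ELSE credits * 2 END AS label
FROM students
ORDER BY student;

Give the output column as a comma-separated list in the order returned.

-12, -27, -15, -26, -33, 34, -38, -27, -11

student=Farah: year >= 2 OR attendance >= 83 → -12
student=Gus: year >= 2 OR attendance >= 83 → -27
student=Jude: year >= 2 OR attendance >= 83 → -15
student=Kai: year >= 2 OR attendance >= 83 → -26
student=Lena: year >= 2 OR attendance >= 83 → -33
student=Noor: year >= 3 AND major IN ('Hist', 'CS', 'Bio') → 34
student=Tara: year >= 2 OR attendance >= 83 → -38
student=Wes: year >= 2 OR attendance >= 83 → -27
student=Yara: year >= 2 OR attendance >= 83 → -11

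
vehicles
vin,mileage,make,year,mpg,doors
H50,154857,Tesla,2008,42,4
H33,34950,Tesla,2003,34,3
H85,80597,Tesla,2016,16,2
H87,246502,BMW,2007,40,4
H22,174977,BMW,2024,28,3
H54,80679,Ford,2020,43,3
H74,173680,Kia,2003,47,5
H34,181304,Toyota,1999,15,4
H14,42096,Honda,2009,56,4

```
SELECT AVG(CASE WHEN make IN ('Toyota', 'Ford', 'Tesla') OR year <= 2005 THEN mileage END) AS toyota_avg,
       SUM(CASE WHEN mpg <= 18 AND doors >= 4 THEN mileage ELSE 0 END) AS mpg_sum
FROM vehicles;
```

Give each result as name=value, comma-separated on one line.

[toyota_avg: make IN ('Toyota', 'Ford', 'Tesla') OR year <= 2005]
vin=H50: ✓ → 154857
vin=H33: ✓ → 34950
vin=H85: ✓ → 80597
vin=H87: ✗
vin=H22: ✗
vin=H54: ✓ → 80679
vin=H74: ✓ → 173680
vin=H34: ✓ → 181304
vin=H14: ✗
toyota_avg = (154857 + 34950 + 80597 + 80679 + 173680 + 181304) / 6 = 117677.8333333333
—
[mpg_sum: mpg <= 18 AND doors >= 4]
vin=H50: ✗
vin=H33: ✗
vin=H85: ✗
vin=H87: ✗
vin=H22: ✗
vin=H54: ✗
vin=H74: ✗
vin=H34: ✓ → 181304
vin=H14: ✗
mpg_sum = 181304

toyota_avg=117677.8333333333, mpg_sum=181304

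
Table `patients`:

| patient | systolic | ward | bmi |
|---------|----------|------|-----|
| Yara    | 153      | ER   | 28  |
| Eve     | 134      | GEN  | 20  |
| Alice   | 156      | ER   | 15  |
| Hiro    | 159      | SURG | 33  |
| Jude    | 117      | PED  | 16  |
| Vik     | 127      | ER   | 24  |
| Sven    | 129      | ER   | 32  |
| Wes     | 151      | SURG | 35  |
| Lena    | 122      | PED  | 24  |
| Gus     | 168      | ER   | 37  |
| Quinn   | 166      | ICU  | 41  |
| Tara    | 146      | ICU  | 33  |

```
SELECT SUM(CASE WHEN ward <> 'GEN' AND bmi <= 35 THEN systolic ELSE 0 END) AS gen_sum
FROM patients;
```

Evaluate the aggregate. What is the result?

1260

patient=Yara: ✓ → 153
patient=Eve: ✗
patient=Alice: ✓ → 156
patient=Hiro: ✓ → 159
patient=Jude: ✓ → 117
patient=Vik: ✓ → 127
patient=Sven: ✓ → 129
patient=Wes: ✓ → 151
patient=Lena: ✓ → 122
patient=Gus: ✗
patient=Quinn: ✗
patient=Tara: ✓ → 146
gen_sum = 153 + 156 + 159 + 117 + 127 + 129 + 151 + 122 + 146 = 1260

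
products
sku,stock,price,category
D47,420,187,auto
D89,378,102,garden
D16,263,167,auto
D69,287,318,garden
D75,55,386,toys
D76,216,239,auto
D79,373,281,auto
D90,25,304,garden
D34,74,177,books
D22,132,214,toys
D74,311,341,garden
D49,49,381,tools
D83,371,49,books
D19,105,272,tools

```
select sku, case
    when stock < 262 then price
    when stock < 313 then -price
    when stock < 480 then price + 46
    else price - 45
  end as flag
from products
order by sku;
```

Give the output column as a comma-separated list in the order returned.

-167, 272, 214, 177, 233, 381, -318, -341, 386, 239, 327, 95, 148, 304

sku=D16: stock < 313 → -167
sku=D19: stock < 262 → 272
sku=D22: stock < 262 → 214
sku=D34: stock < 262 → 177
sku=D47: stock < 480 → 233
sku=D49: stock < 262 → 381
sku=D69: stock < 313 → -318
sku=D74: stock < 313 → -341
sku=D75: stock < 262 → 386
sku=D76: stock < 262 → 239
sku=D79: stock < 480 → 327
sku=D83: stock < 480 → 95
sku=D89: stock < 480 → 148
sku=D90: stock < 262 → 304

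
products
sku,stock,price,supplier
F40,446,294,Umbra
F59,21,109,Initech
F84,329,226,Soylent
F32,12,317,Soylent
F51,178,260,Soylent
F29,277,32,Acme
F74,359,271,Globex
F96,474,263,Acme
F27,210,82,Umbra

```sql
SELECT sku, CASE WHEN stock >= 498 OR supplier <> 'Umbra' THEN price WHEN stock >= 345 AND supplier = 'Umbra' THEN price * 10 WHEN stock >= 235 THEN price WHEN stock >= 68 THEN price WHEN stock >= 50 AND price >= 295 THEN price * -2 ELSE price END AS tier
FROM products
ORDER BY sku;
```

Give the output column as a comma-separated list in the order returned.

82, 32, 317, 2940, 260, 109, 271, 226, 263

sku=F27: stock >= 68 → 82
sku=F29: stock >= 498 OR supplier <> 'Umbra' → 32
sku=F32: stock >= 498 OR supplier <> 'Umbra' → 317
sku=F40: stock >= 345 AND supplier = 'Umbra' → 2940
sku=F51: stock >= 498 OR supplier <> 'Umbra' → 260
sku=F59: stock >= 498 OR supplier <> 'Umbra' → 109
sku=F74: stock >= 498 OR supplier <> 'Umbra' → 271
sku=F84: stock >= 498 OR supplier <> 'Umbra' → 226
sku=F96: stock >= 498 OR supplier <> 'Umbra' → 263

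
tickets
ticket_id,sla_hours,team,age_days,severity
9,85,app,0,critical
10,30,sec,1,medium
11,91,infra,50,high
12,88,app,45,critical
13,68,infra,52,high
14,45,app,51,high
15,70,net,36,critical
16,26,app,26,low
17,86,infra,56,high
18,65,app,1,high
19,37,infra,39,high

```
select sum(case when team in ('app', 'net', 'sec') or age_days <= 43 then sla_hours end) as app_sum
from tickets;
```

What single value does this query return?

ticket_id=9: ✓ → 85
ticket_id=10: ✓ → 30
ticket_id=11: ✗
ticket_id=12: ✓ → 88
ticket_id=13: ✗
ticket_id=14: ✓ → 45
ticket_id=15: ✓ → 70
ticket_id=16: ✓ → 26
ticket_id=17: ✗
ticket_id=18: ✓ → 65
ticket_id=19: ✓ → 37
app_sum = 85 + 30 + 88 + 45 + 70 + 26 + 65 + 37 = 446

446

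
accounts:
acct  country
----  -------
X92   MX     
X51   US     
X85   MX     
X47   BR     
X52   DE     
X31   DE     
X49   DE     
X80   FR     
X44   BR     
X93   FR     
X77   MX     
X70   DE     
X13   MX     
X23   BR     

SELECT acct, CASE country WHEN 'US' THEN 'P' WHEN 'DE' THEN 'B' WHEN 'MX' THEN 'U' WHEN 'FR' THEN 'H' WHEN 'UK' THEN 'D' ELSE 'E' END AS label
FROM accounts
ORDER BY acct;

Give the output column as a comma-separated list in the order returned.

U, E, B, E, E, B, P, B, B, U, H, U, U, H

acct=X13: country='MX' → U
acct=X23: ELSE → E
acct=X31: country='DE' → B
acct=X44: ELSE → E
acct=X47: ELSE → E
acct=X49: country='DE' → B
acct=X51: country='US' → P
acct=X52: country='DE' → B
acct=X70: country='DE' → B
acct=X77: country='MX' → U
acct=X80: country='FR' → H
acct=X85: country='MX' → U
acct=X92: country='MX' → U
acct=X93: country='FR' → H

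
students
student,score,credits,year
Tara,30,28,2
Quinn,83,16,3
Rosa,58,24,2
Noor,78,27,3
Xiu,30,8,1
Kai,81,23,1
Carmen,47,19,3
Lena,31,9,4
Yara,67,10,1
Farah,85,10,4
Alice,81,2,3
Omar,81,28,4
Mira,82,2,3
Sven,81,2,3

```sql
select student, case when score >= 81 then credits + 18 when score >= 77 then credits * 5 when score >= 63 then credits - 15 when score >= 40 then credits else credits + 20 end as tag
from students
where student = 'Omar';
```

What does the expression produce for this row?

46

student = Omar: score=81, credits=28, year=4.
score >= 81 → true → 46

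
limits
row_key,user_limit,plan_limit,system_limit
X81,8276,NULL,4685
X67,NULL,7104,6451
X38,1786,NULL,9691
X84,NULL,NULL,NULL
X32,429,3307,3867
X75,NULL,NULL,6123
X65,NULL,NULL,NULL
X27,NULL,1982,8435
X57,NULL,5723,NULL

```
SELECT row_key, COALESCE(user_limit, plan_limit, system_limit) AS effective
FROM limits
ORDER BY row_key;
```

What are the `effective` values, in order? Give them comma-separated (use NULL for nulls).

1982, 429, 1786, 5723, NULL, 7104, 6123, 8276, NULL

row_key=X27: user_limit=NULL, plan_limit=1982 → 1982
row_key=X32: user_limit=429 → 429
row_key=X38: user_limit=1786 → 1786
row_key=X57: user_limit=NULL, plan_limit=5723 → 5723
row_key=X65: user_limit=NULL, plan_limit=NULL, system_limit=NULL (all NULL) → NULL
row_key=X67: user_limit=NULL, plan_limit=7104 → 7104
row_key=X75: user_limit=NULL, plan_limit=NULL, system_limit=6123 → 6123
row_key=X81: user_limit=8276 → 8276
row_key=X84: user_limit=NULL, plan_limit=NULL, system_limit=NULL (all NULL) → NULL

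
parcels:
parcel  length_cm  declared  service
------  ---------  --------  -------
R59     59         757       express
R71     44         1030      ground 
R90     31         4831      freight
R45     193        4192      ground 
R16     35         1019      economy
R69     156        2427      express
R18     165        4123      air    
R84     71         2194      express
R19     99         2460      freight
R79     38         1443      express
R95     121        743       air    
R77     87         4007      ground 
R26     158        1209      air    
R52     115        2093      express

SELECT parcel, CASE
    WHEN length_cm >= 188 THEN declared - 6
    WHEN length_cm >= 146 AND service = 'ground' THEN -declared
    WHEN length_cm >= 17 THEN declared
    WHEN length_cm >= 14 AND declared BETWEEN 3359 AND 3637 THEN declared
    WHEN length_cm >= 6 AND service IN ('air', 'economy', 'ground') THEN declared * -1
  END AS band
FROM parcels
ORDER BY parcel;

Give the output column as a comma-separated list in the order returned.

1019, 4123, 2460, 1209, 4186, 2093, 757, 2427, 1030, 4007, 1443, 2194, 4831, 743

parcel=R16: length_cm >= 17 → 1019
parcel=R18: length_cm >= 17 → 4123
parcel=R19: length_cm >= 17 → 2460
parcel=R26: length_cm >= 17 → 1209
parcel=R45: length_cm >= 188 → 4186
parcel=R52: length_cm >= 17 → 2093
parcel=R59: length_cm >= 17 → 757
parcel=R69: length_cm >= 17 → 2427
parcel=R71: length_cm >= 17 → 1030
parcel=R77: length_cm >= 17 → 4007
parcel=R79: length_cm >= 17 → 1443
parcel=R84: length_cm >= 17 → 2194
parcel=R90: length_cm >= 17 → 4831
parcel=R95: length_cm >= 17 → 743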